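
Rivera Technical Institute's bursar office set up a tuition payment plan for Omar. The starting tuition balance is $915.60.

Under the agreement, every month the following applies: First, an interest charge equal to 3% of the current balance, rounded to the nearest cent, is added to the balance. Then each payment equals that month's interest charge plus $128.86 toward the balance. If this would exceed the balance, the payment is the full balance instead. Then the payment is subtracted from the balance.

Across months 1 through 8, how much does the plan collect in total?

# | Opening | Interest | Payment | End bal
1 | $915.60 | $27.47 | $156.33 | $786.74
2 | $786.74 | $23.60 | $152.46 | $657.88
3 | $657.88 | $19.74 | $148.60 | $529.02
4 | $529.02 | $15.87 | $144.73 | $400.16
5 | $400.16 | $12.00 | $140.86 | $271.30
6 | $271.30 | $8.14 | $137.00 | $142.44
7 | $142.44 | $4.27 | $133.13 | $13.58
8 | $13.58 | $0.41 | $13.99 | $0.00
Total paid: $1,027.10

$1,027.10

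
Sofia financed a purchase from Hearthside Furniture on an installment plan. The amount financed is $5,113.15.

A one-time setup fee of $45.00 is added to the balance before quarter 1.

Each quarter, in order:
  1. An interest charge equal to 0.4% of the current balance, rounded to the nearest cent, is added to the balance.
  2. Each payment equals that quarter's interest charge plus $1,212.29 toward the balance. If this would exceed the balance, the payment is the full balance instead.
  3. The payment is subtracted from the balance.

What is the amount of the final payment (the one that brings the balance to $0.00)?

$310.23

Quarter 1: opening $5,158.15; interest $20.63 → $5,178.78; payment $1,232.92; balance $3,945.86
Quarter 2: opening $3,945.86; interest $15.78 → $3,961.64; payment $1,228.07; balance $2,733.57
Quarter 3: opening $2,733.57; interest $10.93 → $2,744.50; payment $1,223.22; balance $1,521.28
Quarter 4: opening $1,521.28; interest $6.09 → $1,527.37; payment $1,218.38; balance $308.99
Quarter 5: opening $308.99; interest $1.24 → $310.23; payment $310.23; balance $0.00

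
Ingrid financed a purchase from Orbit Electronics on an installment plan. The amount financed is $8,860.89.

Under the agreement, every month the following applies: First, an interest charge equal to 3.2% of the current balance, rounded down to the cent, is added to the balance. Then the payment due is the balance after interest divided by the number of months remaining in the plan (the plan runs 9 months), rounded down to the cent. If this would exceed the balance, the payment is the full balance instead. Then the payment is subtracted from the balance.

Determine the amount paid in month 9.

$1,307.22

Month 1: opening $8,860.89; interest $283.54 → $9,144.43; payment $1,016.04; balance $8,128.39
Month 2: opening $8,128.39; interest $260.10 → $8,388.49; payment $1,048.56; balance $7,339.93
Month 3: opening $7,339.93; interest $234.87 → $7,574.80; payment $1,082.11; balance $6,492.69
Month 4: opening $6,492.69; interest $207.76 → $6,700.45; payment $1,116.74; balance $5,583.71
Month 5: opening $5,583.71; interest $178.67 → $5,762.38; payment $1,152.47; balance $4,609.91
Month 6: opening $4,609.91; interest $147.51 → $4,757.42; payment $1,189.35; balance $3,568.07
Month 7: opening $3,568.07; interest $114.17 → $3,682.24; payment $1,227.41; balance $2,454.83
Month 8: opening $2,454.83; interest $78.55 → $2,533.38; payment $1,266.69; balance $1,266.69
Month 9: opening $1,266.69; interest $40.53 → $1,307.22; payment $1,307.22; balance $0.00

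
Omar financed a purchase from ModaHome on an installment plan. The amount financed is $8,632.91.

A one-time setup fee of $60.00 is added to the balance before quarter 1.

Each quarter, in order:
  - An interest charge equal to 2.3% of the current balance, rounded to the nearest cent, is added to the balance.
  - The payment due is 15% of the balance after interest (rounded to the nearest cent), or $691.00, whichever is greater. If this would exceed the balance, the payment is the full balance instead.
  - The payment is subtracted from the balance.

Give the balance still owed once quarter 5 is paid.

$4,321.54

Quarter 1: opening $8,692.91; interest $199.94 → $8,892.85; payment $1,333.93; balance $7,558.92
Quarter 2: opening $7,558.92; interest $173.86 → $7,732.78; payment $1,159.92; balance $6,572.86
Quarter 3: opening $6,572.86; interest $151.18 → $6,724.04; payment $1,008.61; balance $5,715.43
Quarter 4: opening $5,715.43; interest $131.45 → $5,846.88; payment $877.03; balance $4,969.85
Quarter 5: opening $4,969.85; interest $114.31 → $5,084.16; payment $762.62; balance $4,321.54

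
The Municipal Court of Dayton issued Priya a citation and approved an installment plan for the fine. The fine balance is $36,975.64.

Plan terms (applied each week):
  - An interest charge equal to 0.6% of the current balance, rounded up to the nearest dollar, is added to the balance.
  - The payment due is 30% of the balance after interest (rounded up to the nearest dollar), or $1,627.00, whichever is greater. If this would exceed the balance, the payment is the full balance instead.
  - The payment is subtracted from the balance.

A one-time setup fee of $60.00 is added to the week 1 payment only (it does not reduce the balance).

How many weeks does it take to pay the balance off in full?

9

Week 1: opening $36,975.64; interest $222.00 → $37,197.64; payment $11,160.00 (+ $60.00 fee); balance $26,037.64
Week 2: opening $26,037.64; interest $157.00 → $26,194.64; payment $7,859.00; balance $18,335.64
Week 3: opening $18,335.64; interest $111.00 → $18,446.64; payment $5,534.00; balance $12,912.64
Week 4: opening $12,912.64; interest $78.00 → $12,990.64; payment $3,898.00; balance $9,092.64
Week 5: opening $9,092.64; interest $55.00 → $9,147.64; payment $2,745.00; balance $6,402.64
Week 6: opening $6,402.64; interest $39.00 → $6,441.64; payment $1,933.00; balance $4,508.64
Week 7: opening $4,508.64; interest $28.00 → $4,536.64; payment $1,627.00; balance $2,909.64
Week 8: opening $2,909.64; interest $18.00 → $2,927.64; payment $1,627.00; balance $1,300.64
Week 9: opening $1,300.64; interest $8.00 → $1,308.64; payment $1,308.64; balance $0.00
Balance reaches $0.00 in week 9.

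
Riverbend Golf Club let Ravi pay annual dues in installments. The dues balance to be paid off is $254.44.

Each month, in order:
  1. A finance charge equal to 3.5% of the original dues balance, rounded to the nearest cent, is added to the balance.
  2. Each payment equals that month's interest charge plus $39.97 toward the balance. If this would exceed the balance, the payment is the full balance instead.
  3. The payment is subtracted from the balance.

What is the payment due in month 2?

$48.88

Month 1: $254.44 +$8.91 interest = $263.35; pay $48.88 → $214.47
Month 2: $214.47 +$8.91 interest = $223.38; pay $48.88 → $174.50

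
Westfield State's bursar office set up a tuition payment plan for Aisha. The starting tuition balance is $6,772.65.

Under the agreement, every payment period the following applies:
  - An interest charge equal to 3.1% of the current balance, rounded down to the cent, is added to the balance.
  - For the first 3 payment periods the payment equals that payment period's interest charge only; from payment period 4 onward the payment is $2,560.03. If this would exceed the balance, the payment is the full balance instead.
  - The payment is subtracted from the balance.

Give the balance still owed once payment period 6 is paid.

Payment period 1: opening $6,772.65; interest $209.95 → $6,982.60; payment $209.95; balance $6,772.65
Payment period 2: opening $6,772.65; interest $209.95 → $6,982.60; payment $209.95; balance $6,772.65
Payment period 3: opening $6,772.65; interest $209.95 → $6,982.60; payment $209.95; balance $6,772.65
Payment period 4: opening $6,772.65; interest $209.95 → $6,982.60; payment $2,560.03; balance $4,422.57
Payment period 5: opening $4,422.57; interest $137.09 → $4,559.66; payment $2,560.03; balance $1,999.63
Payment period 6: opening $1,999.63; interest $61.98 → $2,061.61; payment $2,061.61; balance $0.00

$0.00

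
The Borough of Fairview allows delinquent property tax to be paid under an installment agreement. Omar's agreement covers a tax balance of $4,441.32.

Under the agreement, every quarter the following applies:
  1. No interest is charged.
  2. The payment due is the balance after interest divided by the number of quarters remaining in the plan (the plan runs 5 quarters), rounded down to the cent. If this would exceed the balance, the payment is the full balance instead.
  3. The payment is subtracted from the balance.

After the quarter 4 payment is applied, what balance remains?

$888.27

# | Opening | Payment | End bal
1 | $4,441.32 | $888.26 | $3,553.06
2 | $3,553.06 | $888.26 | $2,664.80
3 | $2,664.80 | $888.26 | $1,776.54
4 | $1,776.54 | $888.27 | $888.27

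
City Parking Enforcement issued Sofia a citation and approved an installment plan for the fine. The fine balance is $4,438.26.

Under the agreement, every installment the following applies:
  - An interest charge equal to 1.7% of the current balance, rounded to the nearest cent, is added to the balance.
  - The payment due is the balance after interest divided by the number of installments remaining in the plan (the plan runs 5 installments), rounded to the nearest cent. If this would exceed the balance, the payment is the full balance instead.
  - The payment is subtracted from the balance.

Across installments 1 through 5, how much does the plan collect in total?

Installment 1: opening $4,438.26; interest $75.45 → $4,513.71; payment $902.74; balance $3,610.97
Installment 2: opening $3,610.97; interest $61.39 → $3,672.36; payment $918.09; balance $2,754.27
Installment 3: opening $2,754.27; interest $46.82 → $2,801.09; payment $933.70; balance $1,867.39
Installment 4: opening $1,867.39; interest $31.75 → $1,899.14; payment $949.57; balance $949.57
Installment 5: opening $949.57; interest $16.14 → $965.71; payment $965.71; balance $0.00
Total paid: $4,669.81

$4,669.81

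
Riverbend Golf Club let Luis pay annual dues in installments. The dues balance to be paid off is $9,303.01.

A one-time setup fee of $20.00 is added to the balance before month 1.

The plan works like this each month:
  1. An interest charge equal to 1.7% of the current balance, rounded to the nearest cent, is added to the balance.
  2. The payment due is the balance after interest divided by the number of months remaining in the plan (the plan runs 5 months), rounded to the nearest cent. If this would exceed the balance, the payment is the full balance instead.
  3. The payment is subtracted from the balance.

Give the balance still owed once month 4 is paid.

$1,994.67

# | Opening | Interest | Payment | End bal
1 | $9,323.01 | $158.49 | $1,896.30 | $7,585.20
2 | $7,585.20 | $128.95 | $1,928.54 | $5,785.61
3 | $5,785.61 | $98.36 | $1,961.32 | $3,922.65
4 | $3,922.65 | $66.69 | $1,994.67 | $1,994.67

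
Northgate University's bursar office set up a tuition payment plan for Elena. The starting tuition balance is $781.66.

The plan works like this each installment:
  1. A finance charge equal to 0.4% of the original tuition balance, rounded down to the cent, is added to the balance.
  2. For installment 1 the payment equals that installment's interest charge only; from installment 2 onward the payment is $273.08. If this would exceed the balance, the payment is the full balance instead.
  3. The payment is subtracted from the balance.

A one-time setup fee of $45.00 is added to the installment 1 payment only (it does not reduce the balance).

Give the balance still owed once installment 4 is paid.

Installment 1: $781.66 +$3.12 interest = $784.78; pay $3.12 (+ $45.00 fee) → $781.66
Installment 2: $781.66 +$3.12 interest = $784.78; pay $273.08 → $511.70
Installment 3: $511.70 +$3.12 interest = $514.82; pay $273.08 → $241.74
Installment 4: $241.74 +$3.12 interest = $244.86; pay $244.86 → $0.00

$0.00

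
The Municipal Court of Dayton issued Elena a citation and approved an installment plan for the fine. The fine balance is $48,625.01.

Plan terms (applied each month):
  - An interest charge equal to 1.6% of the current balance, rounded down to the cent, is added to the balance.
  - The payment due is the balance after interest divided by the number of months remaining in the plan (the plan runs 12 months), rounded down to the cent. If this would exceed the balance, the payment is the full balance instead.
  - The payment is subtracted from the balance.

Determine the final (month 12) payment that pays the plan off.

# | Opening | Interest | Payment | End bal
1 | $48,625.01 | $778.00 | $4,116.91 | $45,286.10
2 | $45,286.10 | $724.57 | $4,182.78 | $41,827.89
3 | $41,827.89 | $669.24 | $4,249.71 | $38,247.42
4 | $38,247.42 | $611.95 | $4,317.70 | $34,541.67
5 | $34,541.67 | $552.66 | $4,386.79 | $30,707.54
6 | $30,707.54 | $491.32 | $4,456.98 | $26,741.88
7 | $26,741.88 | $427.87 | $4,528.29 | $22,641.46
8 | $22,641.46 | $362.26 | $4,600.74 | $18,402.98
9 | $18,402.98 | $294.44 | $4,674.35 | $14,023.07
10 | $14,023.07 | $224.36 | $4,749.14 | $9,498.29
11 | $9,498.29 | $151.97 | $4,825.13 | $4,825.13
12 | $4,825.13 | $77.20 | $4,902.33 | $0.00

$4,902.33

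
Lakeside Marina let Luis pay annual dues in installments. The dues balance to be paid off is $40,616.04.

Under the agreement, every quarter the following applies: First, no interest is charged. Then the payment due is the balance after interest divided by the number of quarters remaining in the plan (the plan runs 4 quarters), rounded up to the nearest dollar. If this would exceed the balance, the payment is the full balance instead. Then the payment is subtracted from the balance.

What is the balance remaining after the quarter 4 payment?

Quarter 1: opening $40,616.04; payment $10,155.00; balance $30,461.04
Quarter 2: opening $30,461.04; payment $10,154.00; balance $20,307.04
Quarter 3: opening $20,307.04; payment $10,154.00; balance $10,153.04
Quarter 4: opening $10,153.04; payment $10,153.04; balance $0.00

$0.00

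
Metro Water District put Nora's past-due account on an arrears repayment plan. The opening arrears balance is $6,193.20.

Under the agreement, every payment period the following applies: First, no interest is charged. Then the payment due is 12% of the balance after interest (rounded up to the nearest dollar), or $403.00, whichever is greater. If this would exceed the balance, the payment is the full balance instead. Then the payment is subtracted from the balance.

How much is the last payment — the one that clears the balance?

$42.20

# | Opening | Payment | End bal
1 | $6,193.20 | $744.00 | $5,449.20
2 | $5,449.20 | $654.00 | $4,795.20
3 | $4,795.20 | $576.00 | $4,219.20
4 | $4,219.20 | $507.00 | $3,712.20
5 | $3,712.20 | $446.00 | $3,266.20
6 | $3,266.20 | $403.00 | $2,863.20
7 | $2,863.20 | $403.00 | $2,460.20
8 | $2,460.20 | $403.00 | $2,057.20
9 | $2,057.20 | $403.00 | $1,654.20
10 | $1,654.20 | $403.00 | $1,251.20
11 | $1,251.20 | $403.00 | $848.20
12 | $848.20 | $403.00 | $445.20
13 | $445.20 | $403.00 | $42.20
14 | $42.20 | $42.20 | $0.00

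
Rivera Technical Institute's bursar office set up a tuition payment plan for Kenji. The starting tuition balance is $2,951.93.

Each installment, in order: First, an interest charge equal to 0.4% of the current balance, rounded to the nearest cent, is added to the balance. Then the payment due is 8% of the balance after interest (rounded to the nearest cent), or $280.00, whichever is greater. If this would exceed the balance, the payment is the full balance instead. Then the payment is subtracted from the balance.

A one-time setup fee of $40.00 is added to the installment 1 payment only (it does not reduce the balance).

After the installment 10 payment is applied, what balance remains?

Installment 1: opening $2,951.93; interest $11.81 → $2,963.74; payment $280.00 (+ $40.00 fee); balance $2,683.74
Installment 2: opening $2,683.74; interest $10.73 → $2,694.47; payment $280.00; balance $2,414.47
Installment 3: opening $2,414.47; interest $9.66 → $2,424.13; payment $280.00; balance $2,144.13
Installment 4: opening $2,144.13; interest $8.58 → $2,152.71; payment $280.00; balance $1,872.71
Installment 5: opening $1,872.71; interest $7.49 → $1,880.20; payment $280.00; balance $1,600.20
Installment 6: opening $1,600.20; interest $6.40 → $1,606.60; payment $280.00; balance $1,326.60
Installment 7: opening $1,326.60; interest $5.31 → $1,331.91; payment $280.00; balance $1,051.91
Installment 8: opening $1,051.91; interest $4.21 → $1,056.12; payment $280.00; balance $776.12
Installment 9: opening $776.12; interest $3.10 → $779.22; payment $280.00; balance $499.22
Installment 10: opening $499.22; interest $2.00 → $501.22; payment $280.00; balance $221.22

$221.22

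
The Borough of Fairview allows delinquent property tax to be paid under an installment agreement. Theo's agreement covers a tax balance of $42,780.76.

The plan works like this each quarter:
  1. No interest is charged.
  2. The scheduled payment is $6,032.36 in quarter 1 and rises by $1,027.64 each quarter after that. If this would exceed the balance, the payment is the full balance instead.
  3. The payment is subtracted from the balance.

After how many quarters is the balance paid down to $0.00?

Quarter 1: opening $42,780.76; payment $6,032.36; balance $36,748.40
Quarter 2: opening $36,748.40; payment $7,060.00; balance $29,688.40
Quarter 3: opening $29,688.40; payment $8,087.64; balance $21,600.76
Quarter 4: opening $21,600.76; payment $9,115.28; balance $12,485.48
Quarter 5: opening $12,485.48; payment $10,142.92; balance $2,342.56
Quarter 6: opening $2,342.56; payment $2,342.56; balance $0.00
Balance reaches $0.00 in quarter 6.

6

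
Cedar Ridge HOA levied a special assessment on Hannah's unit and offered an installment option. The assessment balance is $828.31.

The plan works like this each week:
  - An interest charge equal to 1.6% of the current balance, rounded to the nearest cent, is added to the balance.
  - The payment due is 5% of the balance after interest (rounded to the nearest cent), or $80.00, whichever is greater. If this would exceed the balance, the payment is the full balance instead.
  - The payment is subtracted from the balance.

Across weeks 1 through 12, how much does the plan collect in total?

$912.96

Week 1: $828.31 +$13.25 interest = $841.56; pay $80.00 → $761.56
Week 2: $761.56 +$12.18 interest = $773.74; pay $80.00 → $693.74
Week 3: $693.74 +$11.10 interest = $704.84; pay $80.00 → $624.84
Week 4: $624.84 +$10.00 interest = $634.84; pay $80.00 → $554.84
Week 5: $554.84 +$8.88 interest = $563.72; pay $80.00 → $483.72
Week 6: $483.72 +$7.74 interest = $491.46; pay $80.00 → $411.46
Week 7: $411.46 +$6.58 interest = $418.04; pay $80.00 → $338.04
Week 8: $338.04 +$5.41 interest = $343.45; pay $80.00 → $263.45
Week 9: $263.45 +$4.22 interest = $267.67; pay $80.00 → $187.67
Week 10: $187.67 +$3.00 interest = $190.67; pay $80.00 → $110.67
Week 11: $110.67 +$1.77 interest = $112.44; pay $80.00 → $32.44
Week 12: $32.44 +$0.52 interest = $32.96; pay $32.96 → $0.00
Total paid: $912.96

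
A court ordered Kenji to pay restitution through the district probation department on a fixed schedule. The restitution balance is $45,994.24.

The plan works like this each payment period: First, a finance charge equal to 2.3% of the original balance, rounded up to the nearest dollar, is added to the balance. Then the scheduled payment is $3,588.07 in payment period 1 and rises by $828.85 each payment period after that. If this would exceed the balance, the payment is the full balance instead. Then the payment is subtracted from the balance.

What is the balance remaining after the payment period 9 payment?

# | Opening | Interest | Payment | End bal
1 | $45,994.24 | $1,058.00 | $3,588.07 | $43,464.17
2 | $43,464.17 | $1,058.00 | $4,416.92 | $40,105.25
3 | $40,105.25 | $1,058.00 | $5,245.77 | $35,917.48
4 | $35,917.48 | $1,058.00 | $6,074.62 | $30,900.86
5 | $30,900.86 | $1,058.00 | $6,903.47 | $25,055.39
6 | $25,055.39 | $1,058.00 | $7,732.32 | $18,381.07
7 | $18,381.07 | $1,058.00 | $8,561.17 | $10,877.90
8 | $10,877.90 | $1,058.00 | $9,390.02 | $2,545.88
9 | $2,545.88 | $1,058.00 | $3,603.88 | $0.00

$0.00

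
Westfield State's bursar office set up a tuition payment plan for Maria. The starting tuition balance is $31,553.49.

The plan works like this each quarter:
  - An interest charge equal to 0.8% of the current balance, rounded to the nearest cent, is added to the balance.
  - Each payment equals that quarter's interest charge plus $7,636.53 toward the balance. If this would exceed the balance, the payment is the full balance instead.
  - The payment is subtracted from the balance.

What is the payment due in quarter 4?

Quarter 1: $31,553.49 +$252.43 interest = $31,805.92; pay $7,888.96 → $23,916.96
Quarter 2: $23,916.96 +$191.34 interest = $24,108.30; pay $7,827.87 → $16,280.43
Quarter 3: $16,280.43 +$130.24 interest = $16,410.67; pay $7,766.77 → $8,643.90
Quarter 4: $8,643.90 +$69.15 interest = $8,713.05; pay $7,705.68 → $1,007.37

$7,705.68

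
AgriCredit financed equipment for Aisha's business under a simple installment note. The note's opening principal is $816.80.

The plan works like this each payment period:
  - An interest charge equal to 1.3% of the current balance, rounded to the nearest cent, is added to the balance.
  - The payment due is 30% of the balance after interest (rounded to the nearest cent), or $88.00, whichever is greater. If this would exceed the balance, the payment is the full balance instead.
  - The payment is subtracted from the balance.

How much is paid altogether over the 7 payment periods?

Payment period 1: $816.80 +$10.62 interest = $827.42; pay $248.23 → $579.19
Payment period 2: $579.19 +$7.53 interest = $586.72; pay $176.02 → $410.70
Payment period 3: $410.70 +$5.34 interest = $416.04; pay $124.81 → $291.23
Payment period 4: $291.23 +$3.79 interest = $295.02; pay $88.51 → $206.51
Payment period 5: $206.51 +$2.68 interest = $209.19; pay $88.00 → $121.19
Payment period 6: $121.19 +$1.58 interest = $122.77; pay $88.00 → $34.77
Payment period 7: $34.77 +$0.45 interest = $35.22; pay $35.22 → $0.00
Total paid: $848.79

$848.79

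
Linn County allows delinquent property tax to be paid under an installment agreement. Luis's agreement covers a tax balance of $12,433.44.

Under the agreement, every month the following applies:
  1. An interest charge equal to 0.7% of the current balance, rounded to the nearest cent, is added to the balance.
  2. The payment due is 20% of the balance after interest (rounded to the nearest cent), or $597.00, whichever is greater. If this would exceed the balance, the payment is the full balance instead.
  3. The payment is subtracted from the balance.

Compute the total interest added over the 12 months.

$404.21

Month 1: opening $12,433.44; interest $87.03 → $12,520.47; payment $2,504.09; balance $10,016.38
Month 2: opening $10,016.38; interest $70.11 → $10,086.49; payment $2,017.30; balance $8,069.19
Month 3: opening $8,069.19; interest $56.48 → $8,125.67; payment $1,625.13; balance $6,500.54
Month 4: opening $6,500.54; interest $45.50 → $6,546.04; payment $1,309.21; balance $5,236.83
Month 5: opening $5,236.83; interest $36.66 → $5,273.49; payment $1,054.70; balance $4,218.79
Month 6: opening $4,218.79; interest $29.53 → $4,248.32; payment $849.66; balance $3,398.66
Month 7: opening $3,398.66; interest $23.79 → $3,422.45; payment $684.49; balance $2,737.96
Month 8: opening $2,737.96; interest $19.17 → $2,757.13; payment $597.00; balance $2,160.13
Month 9: opening $2,160.13; interest $15.12 → $2,175.25; payment $597.00; balance $1,578.25
Month 10: opening $1,578.25; interest $11.05 → $1,589.30; payment $597.00; balance $992.30
Month 11: opening $992.30; interest $6.95 → $999.25; payment $597.00; balance $402.25
Month 12: opening $402.25; interest $2.82 → $405.07; payment $405.07; balance $0.00
Total interest: $87.03 + $70.11 + $56.48 + $45.50 + $36.66 + $29.53 + $23.79 + $19.17 + $15.12 + $11.05 + $6.95 + $2.82 = $404.21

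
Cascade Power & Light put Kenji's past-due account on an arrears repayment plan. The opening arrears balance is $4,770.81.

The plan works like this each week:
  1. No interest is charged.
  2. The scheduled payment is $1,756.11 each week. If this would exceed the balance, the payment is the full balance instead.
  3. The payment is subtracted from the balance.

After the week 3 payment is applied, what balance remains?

Week 1: opening $4,770.81; payment $1,756.11; balance $3,014.70
Week 2: opening $3,014.70; payment $1,756.11; balance $1,258.59
Week 3: opening $1,258.59; payment $1,258.59; balance $0.00

$0.00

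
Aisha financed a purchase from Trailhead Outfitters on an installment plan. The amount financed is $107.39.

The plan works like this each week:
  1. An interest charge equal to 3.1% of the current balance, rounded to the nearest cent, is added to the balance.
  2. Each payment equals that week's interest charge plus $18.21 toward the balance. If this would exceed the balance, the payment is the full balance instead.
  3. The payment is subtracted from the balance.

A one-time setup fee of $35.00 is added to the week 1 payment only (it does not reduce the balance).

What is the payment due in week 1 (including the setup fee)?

Week 1: $107.39 +$3.33 interest = $110.72; pay $21.54 (+ $35.00 fee) → $89.18

$56.54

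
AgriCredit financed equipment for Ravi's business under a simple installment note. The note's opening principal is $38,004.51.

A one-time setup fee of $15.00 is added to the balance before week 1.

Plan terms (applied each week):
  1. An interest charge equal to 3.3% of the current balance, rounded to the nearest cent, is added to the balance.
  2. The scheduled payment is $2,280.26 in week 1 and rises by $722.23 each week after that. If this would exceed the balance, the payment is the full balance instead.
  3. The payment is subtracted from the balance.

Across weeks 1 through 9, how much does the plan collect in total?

# | Opening | Interest | Payment | End bal
1 | $38,019.51 | $1,254.64 | $2,280.26 | $36,993.89
2 | $36,993.89 | $1,220.80 | $3,002.49 | $35,212.20
3 | $35,212.20 | $1,162.00 | $3,724.72 | $32,649.48
4 | $32,649.48 | $1,077.43 | $4,446.95 | $29,279.96
5 | $29,279.96 | $966.24 | $5,169.18 | $25,077.02
6 | $25,077.02 | $827.54 | $5,891.41 | $20,013.15
7 | $20,013.15 | $660.43 | $6,613.64 | $14,059.94
8 | $14,059.94 | $463.98 | $7,335.87 | $7,188.05
9 | $7,188.05 | $237.21 | $7,425.26 | $0.00
Total paid: $45,889.78

$45,889.78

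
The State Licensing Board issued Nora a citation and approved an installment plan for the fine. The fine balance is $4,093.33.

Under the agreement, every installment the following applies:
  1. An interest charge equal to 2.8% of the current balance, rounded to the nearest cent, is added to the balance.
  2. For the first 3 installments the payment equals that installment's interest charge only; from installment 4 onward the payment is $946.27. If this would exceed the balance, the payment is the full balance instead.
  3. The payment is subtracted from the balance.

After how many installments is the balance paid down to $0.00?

# | Opening | Interest | Payment | End bal
1 | $4,093.33 | $114.61 | $114.61 | $4,093.33
2 | $4,093.33 | $114.61 | $114.61 | $4,093.33
3 | $4,093.33 | $114.61 | $114.61 | $4,093.33
4 | $4,093.33 | $114.61 | $946.27 | $3,261.67
5 | $3,261.67 | $91.33 | $946.27 | $2,406.73
6 | $2,406.73 | $67.39 | $946.27 | $1,527.85
7 | $1,527.85 | $42.78 | $946.27 | $624.36
8 | $624.36 | $17.48 | $641.84 | $0.00
Balance reaches $0.00 in installment 8.

8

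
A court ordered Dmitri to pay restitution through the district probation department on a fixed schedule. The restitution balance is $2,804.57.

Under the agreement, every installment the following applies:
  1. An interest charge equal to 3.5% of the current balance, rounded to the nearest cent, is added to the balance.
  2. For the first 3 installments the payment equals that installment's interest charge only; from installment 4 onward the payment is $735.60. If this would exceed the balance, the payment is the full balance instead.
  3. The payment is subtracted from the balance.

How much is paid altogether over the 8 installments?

Installment 1: opening $2,804.57; interest $98.16 → $2,902.73; payment $98.16; balance $2,804.57
Installment 2: opening $2,804.57; interest $98.16 → $2,902.73; payment $98.16; balance $2,804.57
Installment 3: opening $2,804.57; interest $98.16 → $2,902.73; payment $98.16; balance $2,804.57
Installment 4: opening $2,804.57; interest $98.16 → $2,902.73; payment $735.60; balance $2,167.13
Installment 5: opening $2,167.13; interest $75.85 → $2,242.98; payment $735.60; balance $1,507.38
Installment 6: opening $1,507.38; interest $52.76 → $1,560.14; payment $735.60; balance $824.54
Installment 7: opening $824.54; interest $28.86 → $853.40; payment $735.60; balance $117.80
Installment 8: opening $117.80; interest $4.12 → $121.92; payment $121.92; balance $0.00
Total paid: $3,358.80

$3,358.80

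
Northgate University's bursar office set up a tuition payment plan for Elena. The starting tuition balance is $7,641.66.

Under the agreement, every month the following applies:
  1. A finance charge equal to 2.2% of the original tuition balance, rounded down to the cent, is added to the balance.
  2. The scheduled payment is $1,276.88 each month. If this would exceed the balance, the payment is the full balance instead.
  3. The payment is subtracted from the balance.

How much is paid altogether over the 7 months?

# | Opening | Interest | Payment | End bal
1 | $7,641.66 | $168.11 | $1,276.88 | $6,532.89
2 | $6,532.89 | $168.11 | $1,276.88 | $5,424.12
3 | $5,424.12 | $168.11 | $1,276.88 | $4,315.35
4 | $4,315.35 | $168.11 | $1,276.88 | $3,206.58
5 | $3,206.58 | $168.11 | $1,276.88 | $2,097.81
6 | $2,097.81 | $168.11 | $1,276.88 | $989.04
7 | $989.04 | $168.11 | $1,157.15 | $0.00
Total paid: $8,818.43

$8,818.43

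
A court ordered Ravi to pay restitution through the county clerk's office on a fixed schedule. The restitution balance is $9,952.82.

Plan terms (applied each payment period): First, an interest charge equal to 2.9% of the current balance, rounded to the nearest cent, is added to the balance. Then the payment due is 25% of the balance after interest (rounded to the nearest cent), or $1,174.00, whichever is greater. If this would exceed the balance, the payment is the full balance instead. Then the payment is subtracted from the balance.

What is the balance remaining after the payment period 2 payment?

$5,927.88

Payment period 1: $9,952.82 +$288.63 interest = $10,241.45; pay $2,560.36 → $7,681.09
Payment period 2: $7,681.09 +$222.75 interest = $7,903.84; pay $1,975.96 → $5,927.88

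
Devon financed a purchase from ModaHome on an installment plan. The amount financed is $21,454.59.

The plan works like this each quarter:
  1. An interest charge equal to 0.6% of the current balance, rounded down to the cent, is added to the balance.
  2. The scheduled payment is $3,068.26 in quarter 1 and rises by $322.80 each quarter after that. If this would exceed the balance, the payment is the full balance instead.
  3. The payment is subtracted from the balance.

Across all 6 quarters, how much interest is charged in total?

# | Opening | Interest | Payment | End bal
1 | $21,454.59 | $128.72 | $3,068.26 | $18,515.05
2 | $18,515.05 | $111.09 | $3,391.06 | $15,235.08
3 | $15,235.08 | $91.41 | $3,713.86 | $11,612.63
4 | $11,612.63 | $69.67 | $4,036.66 | $7,645.64
5 | $7,645.64 | $45.87 | $4,359.46 | $3,332.05
6 | $3,332.05 | $19.99 | $3,352.04 | $0.00
Total interest: $128.72 + $111.09 + $91.41 + $69.67 + $45.87 + $19.99 = $466.75

$466.75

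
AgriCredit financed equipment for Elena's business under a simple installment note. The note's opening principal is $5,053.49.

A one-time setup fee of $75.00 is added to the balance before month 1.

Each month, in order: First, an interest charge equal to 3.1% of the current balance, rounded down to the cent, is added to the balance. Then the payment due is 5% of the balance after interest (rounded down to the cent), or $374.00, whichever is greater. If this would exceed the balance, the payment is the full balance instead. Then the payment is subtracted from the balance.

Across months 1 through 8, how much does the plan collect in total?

$2,992.00

Month 1: opening $5,128.49; interest $158.98 → $5,287.47; payment $374.00; balance $4,913.47
Month 2: opening $4,913.47; interest $152.31 → $5,065.78; payment $374.00; balance $4,691.78
Month 3: opening $4,691.78; interest $145.44 → $4,837.22; payment $374.00; balance $4,463.22
Month 4: opening $4,463.22; interest $138.35 → $4,601.57; payment $374.00; balance $4,227.57
Month 5: opening $4,227.57; interest $131.05 → $4,358.62; payment $374.00; balance $3,984.62
Month 6: opening $3,984.62; interest $123.52 → $4,108.14; payment $374.00; balance $3,734.14
Month 7: opening $3,734.14; interest $115.75 → $3,849.89; payment $374.00; balance $3,475.89
Month 8: opening $3,475.89; interest $107.75 → $3,583.64; payment $374.00; balance $3,209.64
Total paid: $2,992.00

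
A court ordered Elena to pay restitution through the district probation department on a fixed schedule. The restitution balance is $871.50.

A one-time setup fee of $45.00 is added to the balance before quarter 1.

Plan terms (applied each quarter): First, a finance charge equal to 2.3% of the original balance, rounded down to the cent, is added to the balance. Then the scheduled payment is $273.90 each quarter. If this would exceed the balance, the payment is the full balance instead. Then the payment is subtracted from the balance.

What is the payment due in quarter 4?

$174.96

Quarter 1: opening $916.50; interest $20.04 → $936.54; payment $273.90; balance $662.64
Quarter 2: opening $662.64; interest $20.04 → $682.68; payment $273.90; balance $408.78
Quarter 3: opening $408.78; interest $20.04 → $428.82; payment $273.90; balance $154.92
Quarter 4: opening $154.92; interest $20.04 → $174.96; payment $174.96; balance $0.00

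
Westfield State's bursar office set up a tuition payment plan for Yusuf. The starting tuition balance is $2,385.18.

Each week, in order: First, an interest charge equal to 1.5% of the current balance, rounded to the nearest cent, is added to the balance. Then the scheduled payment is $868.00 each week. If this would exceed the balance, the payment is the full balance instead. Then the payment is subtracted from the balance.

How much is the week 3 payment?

$718.87

Week 1: opening $2,385.18; interest $35.78 → $2,420.96; payment $868.00; balance $1,552.96
Week 2: opening $1,552.96; interest $23.29 → $1,576.25; payment $868.00; balance $708.25
Week 3: opening $708.25; interest $10.62 → $718.87; payment $718.87; balance $0.00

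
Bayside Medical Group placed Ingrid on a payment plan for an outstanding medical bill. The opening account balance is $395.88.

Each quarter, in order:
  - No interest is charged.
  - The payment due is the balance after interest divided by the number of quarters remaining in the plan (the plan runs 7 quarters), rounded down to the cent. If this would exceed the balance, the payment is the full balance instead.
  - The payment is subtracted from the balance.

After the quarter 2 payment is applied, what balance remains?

$282.78

# | Opening | Payment | End bal
1 | $395.88 | $56.55 | $339.33
2 | $339.33 | $56.55 | $282.78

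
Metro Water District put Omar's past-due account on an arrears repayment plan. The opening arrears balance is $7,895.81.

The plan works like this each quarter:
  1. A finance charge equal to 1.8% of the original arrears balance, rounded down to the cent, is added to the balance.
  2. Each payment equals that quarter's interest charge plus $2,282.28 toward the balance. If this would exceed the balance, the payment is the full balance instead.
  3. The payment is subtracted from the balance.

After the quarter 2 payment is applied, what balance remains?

Quarter 1: opening $7,895.81; interest $142.12 → $8,037.93; payment $2,424.40; balance $5,613.53
Quarter 2: opening $5,613.53; interest $142.12 → $5,755.65; payment $2,424.40; balance $3,331.25

$3,331.25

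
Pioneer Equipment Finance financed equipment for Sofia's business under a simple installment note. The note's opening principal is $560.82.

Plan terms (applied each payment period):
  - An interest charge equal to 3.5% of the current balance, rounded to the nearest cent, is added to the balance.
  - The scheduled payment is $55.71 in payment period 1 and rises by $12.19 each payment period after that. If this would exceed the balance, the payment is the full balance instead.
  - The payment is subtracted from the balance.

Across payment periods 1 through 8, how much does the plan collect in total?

$654.94

# | Opening | Interest | Payment | End bal
1 | $560.82 | $19.63 | $55.71 | $524.74
2 | $524.74 | $18.37 | $67.90 | $475.21
3 | $475.21 | $16.63 | $80.09 | $411.75
4 | $411.75 | $14.41 | $92.28 | $333.88
5 | $333.88 | $11.69 | $104.47 | $241.10
6 | $241.10 | $8.44 | $116.66 | $132.88
7 | $132.88 | $4.65 | $128.85 | $8.68
8 | $8.68 | $0.30 | $8.98 | $0.00
Total paid: $654.94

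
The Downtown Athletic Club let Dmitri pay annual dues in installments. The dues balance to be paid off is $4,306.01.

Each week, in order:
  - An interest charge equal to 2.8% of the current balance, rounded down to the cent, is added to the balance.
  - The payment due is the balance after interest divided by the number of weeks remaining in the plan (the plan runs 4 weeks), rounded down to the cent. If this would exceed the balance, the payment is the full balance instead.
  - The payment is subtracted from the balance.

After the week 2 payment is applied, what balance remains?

$2,275.26

Week 1: opening $4,306.01; interest $120.56 → $4,426.57; payment $1,106.64; balance $3,319.93
Week 2: opening $3,319.93; interest $92.95 → $3,412.88; payment $1,137.62; balance $2,275.26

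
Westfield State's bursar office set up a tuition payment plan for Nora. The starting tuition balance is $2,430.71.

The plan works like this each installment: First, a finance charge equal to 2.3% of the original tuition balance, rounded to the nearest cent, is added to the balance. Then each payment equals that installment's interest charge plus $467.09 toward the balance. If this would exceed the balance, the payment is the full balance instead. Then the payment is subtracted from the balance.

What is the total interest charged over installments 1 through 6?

$335.46

Installment 1: opening $2,430.71; interest $55.91 → $2,486.62; payment $523.00; balance $1,963.62
Installment 2: opening $1,963.62; interest $55.91 → $2,019.53; payment $523.00; balance $1,496.53
Installment 3: opening $1,496.53; interest $55.91 → $1,552.44; payment $523.00; balance $1,029.44
Installment 4: opening $1,029.44; interest $55.91 → $1,085.35; payment $523.00; balance $562.35
Installment 5: opening $562.35; interest $55.91 → $618.26; payment $523.00; balance $95.26
Installment 6: opening $95.26; interest $55.91 → $151.17; payment $151.17; balance $0.00
Total interest: $55.91 + $55.91 + $55.91 + $55.91 + $55.91 + $55.91 = $335.46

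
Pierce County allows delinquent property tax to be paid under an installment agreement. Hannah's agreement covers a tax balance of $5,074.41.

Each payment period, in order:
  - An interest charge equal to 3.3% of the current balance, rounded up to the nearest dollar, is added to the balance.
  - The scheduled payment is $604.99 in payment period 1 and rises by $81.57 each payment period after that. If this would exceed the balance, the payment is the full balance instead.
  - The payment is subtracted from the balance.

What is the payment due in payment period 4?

# | Opening | Interest | Payment | End bal
1 | $5,074.41 | $168.00 | $604.99 | $4,637.42
2 | $4,637.42 | $154.00 | $686.56 | $4,104.86
3 | $4,104.86 | $136.00 | $768.13 | $3,472.73
4 | $3,472.73 | $115.00 | $849.70 | $2,738.03

$849.70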